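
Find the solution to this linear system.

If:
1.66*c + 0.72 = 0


Then:
c = -0.43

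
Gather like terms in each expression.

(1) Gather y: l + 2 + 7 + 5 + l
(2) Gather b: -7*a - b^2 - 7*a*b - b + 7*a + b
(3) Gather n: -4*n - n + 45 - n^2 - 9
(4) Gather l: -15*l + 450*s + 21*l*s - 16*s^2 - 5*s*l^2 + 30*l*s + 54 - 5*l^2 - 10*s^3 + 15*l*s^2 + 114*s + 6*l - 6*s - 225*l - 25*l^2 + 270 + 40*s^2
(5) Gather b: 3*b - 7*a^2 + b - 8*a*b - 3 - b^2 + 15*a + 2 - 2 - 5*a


(1) = 2*l + 14
(2) = -7*a*b - b^2
(3) = -n^2 - 5*n + 36
(4) = l^2*(-5*s - 30) + l*(15*s^2 + 51*s - 234) - 10*s^3 + 24*s^2 + 558*s + 324
(5) = -7*a^2 + 10*a - b^2 + b*(4 - 8*a) - 3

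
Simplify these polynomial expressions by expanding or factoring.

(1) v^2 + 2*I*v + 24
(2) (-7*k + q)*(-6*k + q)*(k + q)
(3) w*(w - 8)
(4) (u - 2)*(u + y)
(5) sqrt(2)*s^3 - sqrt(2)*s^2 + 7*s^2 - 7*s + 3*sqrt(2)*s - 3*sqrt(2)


(1) = (v - 4*I)*(v + 6*I)
(2) = 42*k^3 + 29*k^2*q - 12*k*q^2 + q^3
(3) = w^2 - 8*w
(4) = u^2 + u*y - 2*u - 2*y
(5) = (s - 1)*(s + 3*sqrt(2))*(sqrt(2)*s + 1)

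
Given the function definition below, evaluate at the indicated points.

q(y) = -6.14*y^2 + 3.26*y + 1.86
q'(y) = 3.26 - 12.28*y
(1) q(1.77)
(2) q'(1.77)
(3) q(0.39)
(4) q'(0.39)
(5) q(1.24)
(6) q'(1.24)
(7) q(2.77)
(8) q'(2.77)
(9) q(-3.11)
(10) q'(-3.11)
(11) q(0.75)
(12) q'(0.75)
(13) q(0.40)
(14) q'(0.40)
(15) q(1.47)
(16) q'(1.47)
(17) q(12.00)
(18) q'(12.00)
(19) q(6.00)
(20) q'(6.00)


(1) = -11.61
(2) = -18.48
(3) = 2.20
(4) = -1.53
(5) = -3.54
(6) = -11.97
(7) = -36.22
(8) = -30.76
(9) = -67.67
(10) = 41.45
(11) = 0.85
(12) = -5.95
(13) = 2.18
(14) = -1.65
(15) = -6.62
(16) = -14.79
(17) = -843.18
(18) = -144.10
(19) = -199.62
(20) = -70.42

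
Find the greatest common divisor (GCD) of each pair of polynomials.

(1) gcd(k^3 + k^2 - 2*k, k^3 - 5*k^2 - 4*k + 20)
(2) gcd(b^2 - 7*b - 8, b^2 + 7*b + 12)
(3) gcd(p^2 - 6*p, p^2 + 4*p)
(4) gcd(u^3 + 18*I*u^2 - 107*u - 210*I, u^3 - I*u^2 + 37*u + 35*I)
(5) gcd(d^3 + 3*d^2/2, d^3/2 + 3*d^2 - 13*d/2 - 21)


(1) = k + 2
(2) = 1
(3) = gcd(p*(p - 6), p*(p + 4)) = p
(4) = gcd((u + 5*I)*(u + 6*I)*(u + 7*I), (u - 7*I)*(u + I)*(u + 5*I)) = u + 5*I
(5) = 1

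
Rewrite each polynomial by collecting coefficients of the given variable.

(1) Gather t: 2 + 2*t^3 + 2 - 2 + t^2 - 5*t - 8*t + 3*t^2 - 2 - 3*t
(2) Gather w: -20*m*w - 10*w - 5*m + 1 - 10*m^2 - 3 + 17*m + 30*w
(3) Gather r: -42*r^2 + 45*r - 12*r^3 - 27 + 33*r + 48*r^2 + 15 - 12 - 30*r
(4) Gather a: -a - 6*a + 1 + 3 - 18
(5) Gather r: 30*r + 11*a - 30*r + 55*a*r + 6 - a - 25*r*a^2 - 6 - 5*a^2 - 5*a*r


(1) = 2*t^3 + 4*t^2 - 16*t
(2) = -10*m^2 + 12*m + w*(20 - 20*m) - 2
(3) = -12*r^3 + 6*r^2 + 48*r - 24
(4) = -7*a - 14
(5) = -5*a^2 + 10*a + r*(-25*a^2 + 50*a)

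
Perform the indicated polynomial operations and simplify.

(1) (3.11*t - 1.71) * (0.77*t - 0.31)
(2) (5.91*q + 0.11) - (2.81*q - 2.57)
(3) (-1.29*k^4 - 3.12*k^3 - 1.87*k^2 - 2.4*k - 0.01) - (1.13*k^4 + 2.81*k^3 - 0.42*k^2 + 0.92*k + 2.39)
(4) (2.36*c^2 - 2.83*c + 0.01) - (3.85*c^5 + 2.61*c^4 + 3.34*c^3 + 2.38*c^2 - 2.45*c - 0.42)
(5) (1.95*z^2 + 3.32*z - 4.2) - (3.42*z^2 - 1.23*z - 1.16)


(1) = 2.3947*t^2 - 2.2808*t + 0.5301
(2) = 3.1*q + 2.68
(3) = -2.42*k^4 - 5.93*k^3 - 1.45*k^2 - 3.32*k - 2.4
(4) = -3.85*c^5 - 2.61*c^4 - 3.34*c^3 - 0.02*c^2 - 0.38*c + 0.43
(5) = -1.47*z^2 + 4.55*z - 3.04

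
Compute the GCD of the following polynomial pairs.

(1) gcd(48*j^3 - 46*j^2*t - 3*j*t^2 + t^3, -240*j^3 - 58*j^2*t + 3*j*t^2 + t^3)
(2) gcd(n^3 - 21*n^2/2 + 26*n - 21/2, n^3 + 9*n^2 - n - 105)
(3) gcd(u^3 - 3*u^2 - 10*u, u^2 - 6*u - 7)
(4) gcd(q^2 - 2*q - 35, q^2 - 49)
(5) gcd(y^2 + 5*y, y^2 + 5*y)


(1) = -48*j^2 - 2*j*t + t^2
(2) = gcd((n - 7)*(n - 3)*(n - 1/2), (n - 3)*(n + 5)*(n + 7)) = n - 3
(3) = gcd(u*(u - 5)*(u + 2), (u - 7)*(u + 1)) = 1
(4) = q - 7
(5) = y^2 + 5*y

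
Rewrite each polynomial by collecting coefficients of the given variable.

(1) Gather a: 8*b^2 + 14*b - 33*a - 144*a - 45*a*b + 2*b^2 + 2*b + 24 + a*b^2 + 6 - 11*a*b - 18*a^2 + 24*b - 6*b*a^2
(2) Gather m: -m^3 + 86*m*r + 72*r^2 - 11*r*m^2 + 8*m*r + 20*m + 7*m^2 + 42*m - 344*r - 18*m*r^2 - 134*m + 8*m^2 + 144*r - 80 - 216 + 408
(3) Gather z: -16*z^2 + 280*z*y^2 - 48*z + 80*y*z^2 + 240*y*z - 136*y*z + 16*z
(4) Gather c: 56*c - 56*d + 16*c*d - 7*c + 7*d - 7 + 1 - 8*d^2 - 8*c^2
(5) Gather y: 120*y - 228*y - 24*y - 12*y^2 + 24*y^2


(1) = a^2*(-6*b - 18) + a*(b^2 - 56*b - 177) + 10*b^2 + 40*b + 30
(2) = -m^3 + m^2*(15 - 11*r) + m*(-18*r^2 + 94*r - 72) + 72*r^2 - 200*r + 112
(3) = z^2*(80*y - 16) + z*(280*y^2 + 104*y - 32)
(4) = -8*c^2 + c*(16*d + 49) - 8*d^2 - 49*d - 6
(5) = 12*y^2 - 132*y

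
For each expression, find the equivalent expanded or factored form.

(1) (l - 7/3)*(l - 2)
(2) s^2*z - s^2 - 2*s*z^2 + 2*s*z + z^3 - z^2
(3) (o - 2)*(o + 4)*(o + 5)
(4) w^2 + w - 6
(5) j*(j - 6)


(1) = l^2 - 13*l/3 + 14/3
(2) = (-s + z)^2*(z - 1)
(3) = o^3 + 7*o^2 + 2*o - 40
(4) = (w - 2)*(w + 3)
(5) = j^2 - 6*j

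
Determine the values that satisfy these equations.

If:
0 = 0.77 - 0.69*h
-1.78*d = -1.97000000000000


Then:
d = 1.11
h = 1.12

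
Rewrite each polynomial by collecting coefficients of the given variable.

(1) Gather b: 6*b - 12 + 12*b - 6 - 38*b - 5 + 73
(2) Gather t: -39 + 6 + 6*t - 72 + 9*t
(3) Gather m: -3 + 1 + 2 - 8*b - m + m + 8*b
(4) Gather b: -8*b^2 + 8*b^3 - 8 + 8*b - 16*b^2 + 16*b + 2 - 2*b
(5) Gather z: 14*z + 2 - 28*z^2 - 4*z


(1) = 50 - 20*b
(2) = 15*t - 105
(3) = 0
(4) = 8*b^3 - 24*b^2 + 22*b - 6
(5) = -28*z^2 + 10*z + 2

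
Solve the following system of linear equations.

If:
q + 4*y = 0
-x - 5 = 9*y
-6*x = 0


Then:
q = 20/9
x = 0
y = -5/9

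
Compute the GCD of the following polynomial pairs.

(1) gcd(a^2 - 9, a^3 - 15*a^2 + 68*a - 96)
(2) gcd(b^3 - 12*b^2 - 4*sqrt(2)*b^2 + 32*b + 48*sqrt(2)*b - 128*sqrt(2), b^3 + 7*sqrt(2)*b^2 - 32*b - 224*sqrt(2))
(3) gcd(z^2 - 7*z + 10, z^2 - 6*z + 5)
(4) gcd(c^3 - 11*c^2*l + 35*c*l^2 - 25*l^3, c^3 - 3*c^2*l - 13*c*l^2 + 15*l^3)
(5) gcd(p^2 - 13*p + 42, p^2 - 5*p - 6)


(1) = a - 3
(2) = gcd((b - 8)*(b - 4)*(b - 4*sqrt(2)), (b - 4*sqrt(2))*(b + 4*sqrt(2))*(b + 7*sqrt(2))) = b - 4*sqrt(2)
(3) = gcd((z - 5)*(z - 2), (z - 5)*(z - 1)) = z - 5
(4) = c^2 - 6*c*l + 5*l^2
(5) = gcd((p - 7)*(p - 6), (p - 6)*(p + 1)) = p - 6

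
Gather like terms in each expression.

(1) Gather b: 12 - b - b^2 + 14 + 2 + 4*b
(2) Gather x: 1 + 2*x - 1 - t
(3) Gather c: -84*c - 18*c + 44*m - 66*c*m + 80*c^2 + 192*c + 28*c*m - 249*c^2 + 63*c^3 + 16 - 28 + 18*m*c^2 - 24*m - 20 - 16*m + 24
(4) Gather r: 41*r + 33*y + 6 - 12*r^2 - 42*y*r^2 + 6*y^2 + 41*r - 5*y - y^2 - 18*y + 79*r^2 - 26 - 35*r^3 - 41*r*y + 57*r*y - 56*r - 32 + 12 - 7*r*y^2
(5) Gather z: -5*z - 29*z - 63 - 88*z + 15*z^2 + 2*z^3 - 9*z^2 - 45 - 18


(1) = -b^2 + 3*b + 28
(2) = -t + 2*x
(3) = 63*c^3 + c^2*(18*m - 169) + c*(90 - 38*m) + 4*m - 8
(4) = -35*r^3 + r^2*(67 - 42*y) + r*(-7*y^2 + 16*y + 26) + 5*y^2 + 10*y - 40
(5) = 2*z^3 + 6*z^2 - 122*z - 126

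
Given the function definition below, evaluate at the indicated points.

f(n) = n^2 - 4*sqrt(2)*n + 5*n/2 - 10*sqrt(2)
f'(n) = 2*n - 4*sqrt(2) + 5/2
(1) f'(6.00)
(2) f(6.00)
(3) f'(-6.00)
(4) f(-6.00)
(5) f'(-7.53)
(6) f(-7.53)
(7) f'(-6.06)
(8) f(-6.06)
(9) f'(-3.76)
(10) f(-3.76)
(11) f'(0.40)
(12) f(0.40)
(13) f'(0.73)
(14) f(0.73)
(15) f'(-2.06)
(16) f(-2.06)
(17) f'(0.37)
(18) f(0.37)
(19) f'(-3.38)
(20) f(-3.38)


(1) = 8.84
(2) = 2.92
(3) = -15.16
(4) = 40.80
(5) = -18.22
(6) = 66.33
(7) = -15.28
(8) = 41.71
(9) = -10.68
(10) = 11.87
(11) = -2.36
(12) = -15.24
(13) = -1.70
(14) = -15.91
(15) = -7.28
(16) = -3.40
(17) = -2.42
(18) = -15.17
(19) = -9.92
(20) = 7.95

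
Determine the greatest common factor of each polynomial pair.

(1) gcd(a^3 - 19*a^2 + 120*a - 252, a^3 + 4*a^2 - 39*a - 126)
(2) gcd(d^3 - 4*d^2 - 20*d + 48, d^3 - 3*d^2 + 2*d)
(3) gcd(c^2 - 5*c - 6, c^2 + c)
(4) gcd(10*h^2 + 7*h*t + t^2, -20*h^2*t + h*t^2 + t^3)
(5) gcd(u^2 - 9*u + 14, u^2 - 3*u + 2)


(1) = gcd((a - 7)*(a - 6)^2, (a - 6)*(a + 3)*(a + 7)) = a - 6
(2) = d - 2
(3) = c + 1
(4) = gcd((2*h + t)*(5*h + t), t*(-4*h + t)*(5*h + t)) = 5*h + t
(5) = u - 2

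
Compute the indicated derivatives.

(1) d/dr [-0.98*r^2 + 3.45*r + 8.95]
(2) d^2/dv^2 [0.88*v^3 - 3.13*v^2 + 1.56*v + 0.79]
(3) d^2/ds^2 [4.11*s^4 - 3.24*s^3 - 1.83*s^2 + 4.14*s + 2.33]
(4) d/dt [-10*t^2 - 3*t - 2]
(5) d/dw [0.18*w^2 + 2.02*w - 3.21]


(1) = 3.45 - 1.96*r
(2) = 5.28*v - 6.26
(3) = 49.32*s^2 - 19.44*s - 3.66
(4) = -20*t - 3
(5) = 0.36*w + 2.02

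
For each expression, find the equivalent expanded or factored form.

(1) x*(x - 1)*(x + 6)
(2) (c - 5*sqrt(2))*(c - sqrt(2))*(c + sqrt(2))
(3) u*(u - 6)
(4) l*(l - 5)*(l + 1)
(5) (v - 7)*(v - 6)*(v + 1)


(1) = x^3 + 5*x^2 - 6*x
(2) = c^3 - 5*sqrt(2)*c^2 - 2*c + 10*sqrt(2)
(3) = u^2 - 6*u
(4) = l^3 - 4*l^2 - 5*l
(5) = v^3 - 12*v^2 + 29*v + 42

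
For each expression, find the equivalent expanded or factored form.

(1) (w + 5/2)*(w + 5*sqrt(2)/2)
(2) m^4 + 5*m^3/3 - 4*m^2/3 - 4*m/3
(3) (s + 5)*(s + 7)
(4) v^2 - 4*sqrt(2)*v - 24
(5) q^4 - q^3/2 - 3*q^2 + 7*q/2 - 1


(1) = w^2 + 5*w/2 + 5*sqrt(2)*w/2 + 25*sqrt(2)/4
(2) = m*(m - 1)*(m + 2/3)*(m + 2)
(3) = s^2 + 12*s + 35
(4) = (v - 6*sqrt(2))*(v + 2*sqrt(2))
(5) = (q - 1)^2*(q - 1/2)*(q + 2)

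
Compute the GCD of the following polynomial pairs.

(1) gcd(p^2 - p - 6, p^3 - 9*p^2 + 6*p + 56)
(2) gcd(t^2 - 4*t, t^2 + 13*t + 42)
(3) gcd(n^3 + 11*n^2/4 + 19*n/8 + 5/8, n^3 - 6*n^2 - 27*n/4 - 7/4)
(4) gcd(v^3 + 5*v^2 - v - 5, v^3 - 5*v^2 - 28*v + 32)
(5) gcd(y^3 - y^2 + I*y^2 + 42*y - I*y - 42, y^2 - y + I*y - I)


(1) = gcd((p - 3)*(p + 2), (p - 7)*(p - 4)*(p + 2)) = p + 2
(2) = 1
(3) = gcd((n + 1/2)*(n + 1)*(n + 5/4), (n - 7)*(n + 1/2)^2) = n + 1/2
(4) = gcd((v - 1)*(v + 1)*(v + 5), (v - 8)*(v - 1)*(v + 4)) = v - 1
(5) = gcd((y - 1)*(y - 6*I)*(y + 7*I), (y - 1)*(y + I)) = y - 1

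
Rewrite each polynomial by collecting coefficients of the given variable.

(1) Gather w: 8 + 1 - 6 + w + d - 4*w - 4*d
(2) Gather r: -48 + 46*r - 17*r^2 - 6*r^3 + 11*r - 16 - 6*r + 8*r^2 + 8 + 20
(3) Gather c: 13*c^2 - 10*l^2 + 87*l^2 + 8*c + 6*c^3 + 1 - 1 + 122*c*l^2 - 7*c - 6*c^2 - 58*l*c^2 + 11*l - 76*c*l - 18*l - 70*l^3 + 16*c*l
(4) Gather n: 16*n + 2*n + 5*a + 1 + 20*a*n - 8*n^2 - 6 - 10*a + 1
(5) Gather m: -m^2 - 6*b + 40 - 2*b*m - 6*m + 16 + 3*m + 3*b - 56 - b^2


(1) = -3*d - 3*w + 3
(2) = -6*r^3 - 9*r^2 + 51*r - 36
(3) = 6*c^3 + c^2*(7 - 58*l) + c*(122*l^2 - 60*l + 1) - 70*l^3 + 77*l^2 - 7*l
(4) = -5*a - 8*n^2 + n*(20*a + 18) - 4
(5) = -b^2 - 3*b - m^2 + m*(-2*b - 3)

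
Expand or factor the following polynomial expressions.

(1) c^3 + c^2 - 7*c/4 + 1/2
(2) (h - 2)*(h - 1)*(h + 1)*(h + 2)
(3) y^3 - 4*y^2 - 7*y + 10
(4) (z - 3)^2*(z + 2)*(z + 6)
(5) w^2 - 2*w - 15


(1) = (c - 1/2)^2*(c + 2)
(2) = h^4 - 5*h^2 + 4
(3) = (y - 5)*(y - 1)*(y + 2)
(4) = z^4 + 2*z^3 - 27*z^2 + 108
(5) = (w - 5)*(w + 3)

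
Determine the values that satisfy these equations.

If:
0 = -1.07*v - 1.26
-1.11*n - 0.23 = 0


Then:
n = -0.21
v = -1.18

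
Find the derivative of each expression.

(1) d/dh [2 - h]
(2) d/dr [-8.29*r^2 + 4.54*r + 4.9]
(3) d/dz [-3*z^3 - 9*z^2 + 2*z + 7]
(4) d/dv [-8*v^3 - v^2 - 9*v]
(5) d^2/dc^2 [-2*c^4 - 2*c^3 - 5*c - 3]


(1) = -1
(2) = 4.54 - 16.58*r
(3) = -9*z^2 - 18*z + 2
(4) = -24*v^2 - 2*v - 9
(5) = 12*c*(-2*c - 1)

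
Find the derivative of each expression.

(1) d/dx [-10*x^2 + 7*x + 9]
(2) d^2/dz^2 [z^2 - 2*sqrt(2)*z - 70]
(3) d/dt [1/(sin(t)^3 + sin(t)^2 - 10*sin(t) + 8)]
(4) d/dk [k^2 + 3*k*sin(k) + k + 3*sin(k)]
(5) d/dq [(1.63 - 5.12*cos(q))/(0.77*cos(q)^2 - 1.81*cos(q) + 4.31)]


(1) = 7 - 20*x
(2) = 2
(3) = (-3*sin(t)^2 - 2*sin(t) + 10)*cos(t)/(sin(t)^3 + sin(t)^2 - 10*sin(t) + 8)^2
(4) = 3*k*cos(k) + 2*k + 3*sqrt(2)*sin(k + pi/4) + 1
(5) = (-3.9424*cos(q)^2 + 2.5102*cos(q) + 19.1169)*sin(q)/(0.5929*cos(q)^4 - 2.7874*cos(q)^3 + 9.9135*cos(q)^2 - 15.6022*cos(q) + 18.5761)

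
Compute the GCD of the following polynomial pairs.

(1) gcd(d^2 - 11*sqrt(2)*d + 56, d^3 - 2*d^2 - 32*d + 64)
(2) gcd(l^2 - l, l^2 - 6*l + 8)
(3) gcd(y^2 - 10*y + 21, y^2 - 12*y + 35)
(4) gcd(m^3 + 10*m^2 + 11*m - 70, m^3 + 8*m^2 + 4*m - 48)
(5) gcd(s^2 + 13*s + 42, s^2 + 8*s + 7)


(1) = gcd((d - 7*sqrt(2))*(d - 4*sqrt(2)), (d - 2)*(d - 4*sqrt(2))*(d + 4*sqrt(2))) = d - 4*sqrt(2)
(2) = 1
(3) = gcd((y - 7)*(y - 3), (y - 7)*(y - 5)) = y - 7
(4) = m - 2
(5) = s + 7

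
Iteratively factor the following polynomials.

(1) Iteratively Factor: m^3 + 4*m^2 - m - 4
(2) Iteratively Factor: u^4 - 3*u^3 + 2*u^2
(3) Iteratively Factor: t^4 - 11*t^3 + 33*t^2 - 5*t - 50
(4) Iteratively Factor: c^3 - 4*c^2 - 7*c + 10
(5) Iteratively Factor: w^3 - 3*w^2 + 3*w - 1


(1) = (m + 4)*(m^2 - 1) = (m + 1)*(m + 4)*(m - 1)
(2) = (u - 2)*(u^3 - u^2) = (u - 2)*(u - 1)*(u^2) = u*(u - 2)*(u - 1)*(u)
(3) = (t + 1)*(t^3 - 12*t^2 + 45*t - 50) = (t - 2)*(t + 1)*(t^2 - 10*t + 25) = (t - 5)*(t - 2)*(t + 1)*(t - 5)
(4) = (c - 5)*(c^2 + c - 2) = (c - 5)*(c + 2)*(c - 1)
(5) = (w - 1)*(w^2 - 2*w + 1) = (w - 1)^2*(w - 1)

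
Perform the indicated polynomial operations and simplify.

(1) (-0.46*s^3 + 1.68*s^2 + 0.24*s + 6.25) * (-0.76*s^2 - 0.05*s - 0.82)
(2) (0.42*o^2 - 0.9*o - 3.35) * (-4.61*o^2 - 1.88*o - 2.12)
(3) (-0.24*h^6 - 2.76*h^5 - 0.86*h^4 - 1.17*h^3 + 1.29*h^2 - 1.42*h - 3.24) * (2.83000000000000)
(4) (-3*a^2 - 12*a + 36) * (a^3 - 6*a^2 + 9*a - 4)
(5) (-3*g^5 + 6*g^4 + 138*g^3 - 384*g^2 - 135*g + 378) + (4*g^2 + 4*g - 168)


(1) = 0.3496*s^5 - 1.2538*s^4 + 0.1108*s^3 - 6.1396*s^2 - 0.5093*s - 5.125
(2) = -1.9362*o^4 + 3.3594*o^3 + 16.2451*o^2 + 8.206*o + 7.102
(3) = -0.6792*h^6 - 7.8108*h^5 - 2.4338*h^4 - 3.3111*h^3 + 3.6507*h^2 - 4.0186*h - 9.1692
(4) = -3*a^5 + 6*a^4 + 81*a^3 - 312*a^2 + 372*a - 144
(5) = -3*g^5 + 6*g^4 + 138*g^3 - 380*g^2 - 131*g + 210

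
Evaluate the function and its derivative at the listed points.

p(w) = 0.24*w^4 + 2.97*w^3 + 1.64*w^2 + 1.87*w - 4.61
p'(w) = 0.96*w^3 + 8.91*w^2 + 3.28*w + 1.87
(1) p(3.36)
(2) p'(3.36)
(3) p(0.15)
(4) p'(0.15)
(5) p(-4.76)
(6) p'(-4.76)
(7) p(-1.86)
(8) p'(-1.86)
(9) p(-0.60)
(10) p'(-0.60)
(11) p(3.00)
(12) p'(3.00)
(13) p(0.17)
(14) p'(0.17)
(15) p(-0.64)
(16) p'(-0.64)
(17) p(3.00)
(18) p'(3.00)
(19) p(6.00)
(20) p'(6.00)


(1) = 163.44
(2) = 149.90
(3) = -4.28
(4) = 2.57
(5) = -173.46
(6) = 84.60
(7) = -18.65
(8) = 20.42
(9) = -5.75
(10) = 2.90
(11) = 115.39
(12) = 117.82
(13) = -4.23
(14) = 2.69
(15) = -5.87
(16) = 3.17
(17) = 115.39
(18) = 117.82
(19) = 1018.21
(20) = 549.67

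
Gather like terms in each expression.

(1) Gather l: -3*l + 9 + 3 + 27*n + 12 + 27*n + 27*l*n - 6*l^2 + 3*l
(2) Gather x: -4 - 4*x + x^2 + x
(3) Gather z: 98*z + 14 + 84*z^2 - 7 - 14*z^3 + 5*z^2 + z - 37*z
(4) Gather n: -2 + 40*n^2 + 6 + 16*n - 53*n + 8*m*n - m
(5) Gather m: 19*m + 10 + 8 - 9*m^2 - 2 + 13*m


(1) = -6*l^2 + 27*l*n + 54*n + 24
(2) = x^2 - 3*x - 4
(3) = -14*z^3 + 89*z^2 + 62*z + 7
(4) = -m + 40*n^2 + n*(8*m - 37) + 4
(5) = -9*m^2 + 32*m + 16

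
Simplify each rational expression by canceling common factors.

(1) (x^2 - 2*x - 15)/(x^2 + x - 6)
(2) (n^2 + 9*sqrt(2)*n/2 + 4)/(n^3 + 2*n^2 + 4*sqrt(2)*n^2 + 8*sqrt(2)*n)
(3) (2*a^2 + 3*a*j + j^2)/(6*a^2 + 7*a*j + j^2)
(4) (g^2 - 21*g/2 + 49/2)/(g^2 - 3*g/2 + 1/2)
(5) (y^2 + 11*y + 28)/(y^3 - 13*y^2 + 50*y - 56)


(1) = (x - 5)/(x - 2)
(2) = (2*n + sqrt(2))/(2*n^2 + 4*n)
(3) = (2*a + j)/(6*a + j)
(4) = (2*g^2 - 21*g + 49)/(2*g^2 - 3*g + 1)
(5) = (y^2 + 11*y + 28)/(y^3 - 13*y^2 + 50*y - 56)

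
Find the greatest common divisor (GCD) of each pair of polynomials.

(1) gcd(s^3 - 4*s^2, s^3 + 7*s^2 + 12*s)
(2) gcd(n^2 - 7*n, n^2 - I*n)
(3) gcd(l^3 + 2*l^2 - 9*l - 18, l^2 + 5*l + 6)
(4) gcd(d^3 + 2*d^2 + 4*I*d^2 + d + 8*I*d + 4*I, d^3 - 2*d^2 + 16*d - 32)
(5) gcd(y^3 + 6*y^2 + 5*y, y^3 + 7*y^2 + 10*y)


(1) = s
(2) = n
(3) = gcd((l - 3)*(l + 2)*(l + 3), (l + 2)*(l + 3)) = l^2 + 5*l + 6
(4) = d + 4*I
(5) = y^2 + 5*y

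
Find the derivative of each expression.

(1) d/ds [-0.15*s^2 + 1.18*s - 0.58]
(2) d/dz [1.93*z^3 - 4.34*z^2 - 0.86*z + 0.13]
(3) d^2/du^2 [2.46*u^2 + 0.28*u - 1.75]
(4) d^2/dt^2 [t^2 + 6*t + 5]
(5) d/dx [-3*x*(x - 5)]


(1) = 1.18 - 0.3*s
(2) = 5.79*z^2 - 8.68*z - 0.86
(3) = 4.92000000000000
(4) = 2
(5) = 15 - 6*x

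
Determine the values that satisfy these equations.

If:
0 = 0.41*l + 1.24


Then:
l = -3.02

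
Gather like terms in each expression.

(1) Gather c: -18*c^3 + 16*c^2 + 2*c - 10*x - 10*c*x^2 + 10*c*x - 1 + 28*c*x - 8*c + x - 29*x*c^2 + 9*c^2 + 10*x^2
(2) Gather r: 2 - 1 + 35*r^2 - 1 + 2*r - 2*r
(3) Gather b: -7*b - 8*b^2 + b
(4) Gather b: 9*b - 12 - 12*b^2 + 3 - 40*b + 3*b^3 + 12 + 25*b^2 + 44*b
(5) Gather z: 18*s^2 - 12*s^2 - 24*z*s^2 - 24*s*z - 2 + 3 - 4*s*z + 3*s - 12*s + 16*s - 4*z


(1) = -18*c^3 + c^2*(25 - 29*x) + c*(-10*x^2 + 38*x - 6) + 10*x^2 - 9*x - 1
(2) = 35*r^2
(3) = -8*b^2 - 6*b
(4) = 3*b^3 + 13*b^2 + 13*b + 3
(5) = 6*s^2 + 7*s + z*(-24*s^2 - 28*s - 4) + 1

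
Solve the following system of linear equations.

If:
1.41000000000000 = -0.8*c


Then:
c = -1.76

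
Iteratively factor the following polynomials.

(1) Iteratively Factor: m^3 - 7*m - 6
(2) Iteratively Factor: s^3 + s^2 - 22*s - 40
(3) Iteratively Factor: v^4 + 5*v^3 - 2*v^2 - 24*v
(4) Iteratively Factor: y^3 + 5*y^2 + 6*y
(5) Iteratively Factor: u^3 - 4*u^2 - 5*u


(1) = (m + 2)*(m^2 - 2*m - 3) = (m - 3)*(m + 2)*(m + 1)
(2) = (s + 2)*(s^2 - s - 20) = (s - 5)*(s + 2)*(s + 4)
(3) = (v + 4)*(v^3 + v^2 - 6*v) = (v + 3)*(v + 4)*(v^2 - 2*v) = (v - 2)*(v + 3)*(v + 4)*(v)
(4) = (y + 3)*(y^2 + 2*y) = y*(y + 3)*(y + 2)
(5) = (u)*(u^2 - 4*u - 5) = u*(u - 5)*(u + 1)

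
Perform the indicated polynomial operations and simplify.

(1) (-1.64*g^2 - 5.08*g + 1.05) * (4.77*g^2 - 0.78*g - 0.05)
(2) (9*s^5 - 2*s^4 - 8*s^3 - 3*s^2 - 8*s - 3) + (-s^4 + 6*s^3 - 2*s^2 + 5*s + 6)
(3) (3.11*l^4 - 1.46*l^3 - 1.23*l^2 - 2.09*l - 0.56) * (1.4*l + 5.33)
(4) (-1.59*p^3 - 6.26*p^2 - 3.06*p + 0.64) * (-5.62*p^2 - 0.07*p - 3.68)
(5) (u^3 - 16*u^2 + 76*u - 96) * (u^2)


(1) = -7.8228*g^4 - 22.9524*g^3 + 9.0529*g^2 - 0.565*g - 0.0525
(2) = 9*s^5 - 3*s^4 - 2*s^3 - 5*s^2 - 3*s + 3
(3) = 4.354*l^5 + 14.5323*l^4 - 9.5038*l^3 - 9.4819*l^2 - 11.9237*l - 2.9848
(4) = 8.9358*p^5 + 35.2925*p^4 + 23.4866*p^3 + 19.6542*p^2 + 11.216*p - 2.3552
(5) = u^5 - 16*u^4 + 76*u^3 - 96*u^2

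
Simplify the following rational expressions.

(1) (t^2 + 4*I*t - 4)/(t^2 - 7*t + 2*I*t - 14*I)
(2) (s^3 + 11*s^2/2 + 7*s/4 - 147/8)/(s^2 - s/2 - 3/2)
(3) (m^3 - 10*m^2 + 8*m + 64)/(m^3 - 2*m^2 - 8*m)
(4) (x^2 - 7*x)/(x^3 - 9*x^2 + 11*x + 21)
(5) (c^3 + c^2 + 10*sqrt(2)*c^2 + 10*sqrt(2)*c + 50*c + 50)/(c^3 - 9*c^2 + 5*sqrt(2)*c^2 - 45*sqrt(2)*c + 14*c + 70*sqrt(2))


(1) = (t + 2*I)/(t - 7)
(2) = (4*s^2 + 28*s + 49)/(4*s + 4)
(3) = (m - 8)/m
(4) = x/(x^2 - 2*x - 3)
(5) = (c^2 + c*(1 + 5*sqrt(2)) + 5*sqrt(2))/(c^2 - 9*c + 14)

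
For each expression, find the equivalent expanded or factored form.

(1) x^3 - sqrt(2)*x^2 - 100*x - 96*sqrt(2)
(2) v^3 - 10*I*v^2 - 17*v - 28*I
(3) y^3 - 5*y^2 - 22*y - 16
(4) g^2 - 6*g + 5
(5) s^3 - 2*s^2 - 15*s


(1) = (x - 8*sqrt(2))*(x + sqrt(2))*(x + 6*sqrt(2))
(2) = (v - 7*I)*(v - 4*I)*(v + I)
(3) = (y - 8)*(y + 1)*(y + 2)
(4) = (g - 5)*(g - 1)
(5) = s*(s - 5)*(s + 3)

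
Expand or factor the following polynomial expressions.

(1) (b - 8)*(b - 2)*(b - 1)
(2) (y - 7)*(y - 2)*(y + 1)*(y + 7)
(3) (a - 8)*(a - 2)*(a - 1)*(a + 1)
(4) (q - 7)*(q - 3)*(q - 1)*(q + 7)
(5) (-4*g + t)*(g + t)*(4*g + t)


(1) = b^3 - 11*b^2 + 26*b - 16
(2) = y^4 - y^3 - 51*y^2 + 49*y + 98
(3) = a^4 - 10*a^3 + 15*a^2 + 10*a - 16
(4) = q^4 - 4*q^3 - 46*q^2 + 196*q - 147
(5) = -16*g^3 - 16*g^2*t + g*t^2 + t^3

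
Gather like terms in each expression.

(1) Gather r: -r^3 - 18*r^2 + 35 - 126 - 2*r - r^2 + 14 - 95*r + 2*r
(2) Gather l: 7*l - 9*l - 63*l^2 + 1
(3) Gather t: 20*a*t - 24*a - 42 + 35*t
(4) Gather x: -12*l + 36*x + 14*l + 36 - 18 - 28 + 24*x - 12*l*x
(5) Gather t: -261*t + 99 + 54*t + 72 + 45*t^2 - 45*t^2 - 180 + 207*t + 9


(1) = -r^3 - 19*r^2 - 95*r - 77
(2) = -63*l^2 - 2*l + 1
(3) = -24*a + t*(20*a + 35) - 42
(4) = 2*l + x*(60 - 12*l) - 10
(5) = 0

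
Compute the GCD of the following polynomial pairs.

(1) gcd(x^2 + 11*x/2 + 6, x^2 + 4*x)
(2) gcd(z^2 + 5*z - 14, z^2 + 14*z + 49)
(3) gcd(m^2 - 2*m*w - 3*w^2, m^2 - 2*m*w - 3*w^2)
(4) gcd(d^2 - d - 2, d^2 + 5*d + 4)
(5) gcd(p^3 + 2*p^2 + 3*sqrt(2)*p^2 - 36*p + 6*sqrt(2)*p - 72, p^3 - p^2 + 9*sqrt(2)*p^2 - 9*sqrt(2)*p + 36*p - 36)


(1) = gcd((x + 3/2)*(x + 4), x*(x + 4)) = x + 4
(2) = gcd((z - 2)*(z + 7), (z + 7)^2) = z + 7
(3) = -m^2 + 2*m*w + 3*w^2
(4) = gcd((d - 2)*(d + 1), (d + 1)*(d + 4)) = d + 1
(5) = gcd((p + 2)*(p - 3*sqrt(2))*(p + 6*sqrt(2)), (p - 1)*(p + 3*sqrt(2))*(p + 6*sqrt(2))) = p + 6*sqrt(2)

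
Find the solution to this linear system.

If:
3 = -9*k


Then:
k = -1/3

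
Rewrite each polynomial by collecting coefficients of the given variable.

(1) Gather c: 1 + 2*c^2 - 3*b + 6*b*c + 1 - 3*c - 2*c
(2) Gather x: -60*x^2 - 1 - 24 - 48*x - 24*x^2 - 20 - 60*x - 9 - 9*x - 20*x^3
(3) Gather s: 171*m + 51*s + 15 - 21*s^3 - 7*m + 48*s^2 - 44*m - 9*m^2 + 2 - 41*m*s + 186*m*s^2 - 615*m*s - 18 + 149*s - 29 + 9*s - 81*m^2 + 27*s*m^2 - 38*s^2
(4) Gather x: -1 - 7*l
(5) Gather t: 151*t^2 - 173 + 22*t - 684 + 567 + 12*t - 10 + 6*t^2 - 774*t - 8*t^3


(1) = -3*b + 2*c^2 + c*(6*b - 5) + 2
(2) = -20*x^3 - 84*x^2 - 117*x - 54
(3) = -90*m^2 + 120*m - 21*s^3 + s^2*(186*m + 10) + s*(27*m^2 - 656*m + 209) - 30
(4) = -7*l - 1
(5) = -8*t^3 + 157*t^2 - 740*t - 300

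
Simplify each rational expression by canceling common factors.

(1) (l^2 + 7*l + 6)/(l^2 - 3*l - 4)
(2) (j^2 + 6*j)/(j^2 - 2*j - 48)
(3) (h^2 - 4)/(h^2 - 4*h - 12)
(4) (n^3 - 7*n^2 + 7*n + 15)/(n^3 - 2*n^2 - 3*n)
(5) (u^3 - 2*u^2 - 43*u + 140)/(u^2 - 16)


(1) = (l + 6)/(l - 4)
(2) = j/(j - 8)
(3) = (h - 2)/(h - 6)
(4) = (n - 5)/n
(5) = (u^2 + 2*u - 35)/(u + 4)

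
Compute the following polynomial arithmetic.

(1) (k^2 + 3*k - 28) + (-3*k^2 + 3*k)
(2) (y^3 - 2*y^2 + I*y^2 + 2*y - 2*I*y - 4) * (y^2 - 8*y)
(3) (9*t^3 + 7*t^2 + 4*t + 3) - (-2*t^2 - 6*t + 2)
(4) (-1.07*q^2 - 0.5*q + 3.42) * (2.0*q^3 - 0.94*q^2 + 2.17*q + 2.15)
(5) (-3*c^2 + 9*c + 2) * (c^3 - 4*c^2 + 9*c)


(1) = -2*k^2 + 6*k - 28
(2) = y^5 - 10*y^4 + I*y^4 + 18*y^3 - 10*I*y^3 - 20*y^2 + 16*I*y^2 + 32*y
(3) = 9*t^3 + 9*t^2 + 10*t + 1
(4) = -2.14*q^5 + 0.0058*q^4 + 4.9881*q^3 - 6.6003*q^2 + 6.3464*q + 7.353
(5) = -3*c^5 + 21*c^4 - 61*c^3 + 73*c^2 + 18*c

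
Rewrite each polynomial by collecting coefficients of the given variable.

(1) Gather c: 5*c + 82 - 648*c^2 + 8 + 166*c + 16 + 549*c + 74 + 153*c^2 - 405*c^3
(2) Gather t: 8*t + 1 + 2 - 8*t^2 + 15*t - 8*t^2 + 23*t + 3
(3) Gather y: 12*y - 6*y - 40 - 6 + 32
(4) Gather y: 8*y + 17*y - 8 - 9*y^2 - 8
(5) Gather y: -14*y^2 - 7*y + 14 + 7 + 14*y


(1) = -405*c^3 - 495*c^2 + 720*c + 180
(2) = -16*t^2 + 46*t + 6
(3) = 6*y - 14
(4) = -9*y^2 + 25*y - 16
(5) = -14*y^2 + 7*y + 21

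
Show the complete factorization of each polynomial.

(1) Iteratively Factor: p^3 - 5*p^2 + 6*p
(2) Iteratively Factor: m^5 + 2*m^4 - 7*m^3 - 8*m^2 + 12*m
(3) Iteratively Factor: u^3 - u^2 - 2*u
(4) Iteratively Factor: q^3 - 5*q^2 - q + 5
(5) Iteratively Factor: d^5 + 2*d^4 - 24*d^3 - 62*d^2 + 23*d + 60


(1) = (p - 3)*(p^2 - 2*p) = p*(p - 3)*(p - 2)
(2) = (m + 3)*(m^4 - m^3 - 4*m^2 + 4*m) = (m - 2)*(m + 3)*(m^3 + m^2 - 2*m) = (m - 2)*(m - 1)*(m + 3)*(m^2 + 2*m) = m*(m - 2)*(m - 1)*(m + 3)*(m + 2)
(3) = (u)*(u^2 - u - 2) = u*(u + 1)*(u - 2)
(4) = (q - 1)*(q^2 - 4*q - 5) = (q - 5)*(q - 1)*(q + 1)
(5) = (d + 3)*(d^4 - d^3 - 21*d^2 + d + 20) = (d + 1)*(d + 3)*(d^3 - 2*d^2 - 19*d + 20) = (d - 1)*(d + 1)*(d + 3)*(d^2 - d - 20) = (d - 1)*(d + 1)*(d + 3)*(d + 4)*(d - 5)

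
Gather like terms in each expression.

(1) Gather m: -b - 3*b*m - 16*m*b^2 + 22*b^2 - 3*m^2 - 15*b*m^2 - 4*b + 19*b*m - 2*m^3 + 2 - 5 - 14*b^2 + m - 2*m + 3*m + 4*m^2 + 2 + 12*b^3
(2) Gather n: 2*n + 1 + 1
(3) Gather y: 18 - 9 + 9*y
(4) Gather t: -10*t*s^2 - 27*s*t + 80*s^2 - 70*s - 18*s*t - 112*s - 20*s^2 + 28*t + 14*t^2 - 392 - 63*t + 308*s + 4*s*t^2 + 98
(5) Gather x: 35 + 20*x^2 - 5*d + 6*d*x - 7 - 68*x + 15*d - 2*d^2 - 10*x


(1) = 12*b^3 + 8*b^2 - 5*b - 2*m^3 + m^2*(1 - 15*b) + m*(-16*b^2 + 16*b + 2) - 1
(2) = 2*n + 2
(3) = 9*y + 9
(4) = 60*s^2 + 126*s + t^2*(4*s + 14) + t*(-10*s^2 - 45*s - 35) - 294
(5) = -2*d^2 + 10*d + 20*x^2 + x*(6*d - 78) + 28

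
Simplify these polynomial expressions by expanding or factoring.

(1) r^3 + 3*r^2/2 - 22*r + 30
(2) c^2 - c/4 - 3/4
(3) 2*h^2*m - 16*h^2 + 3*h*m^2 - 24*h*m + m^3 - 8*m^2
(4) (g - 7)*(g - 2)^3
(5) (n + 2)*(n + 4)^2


(1) = (r - 5/2)*(r - 2)*(r + 6)
(2) = (c - 1)*(c + 3/4)
(3) = (h + m)*(2*h + m)*(m - 8)
(4) = g^4 - 13*g^3 + 54*g^2 - 92*g + 56
(5) = n^3 + 10*n^2 + 32*n + 32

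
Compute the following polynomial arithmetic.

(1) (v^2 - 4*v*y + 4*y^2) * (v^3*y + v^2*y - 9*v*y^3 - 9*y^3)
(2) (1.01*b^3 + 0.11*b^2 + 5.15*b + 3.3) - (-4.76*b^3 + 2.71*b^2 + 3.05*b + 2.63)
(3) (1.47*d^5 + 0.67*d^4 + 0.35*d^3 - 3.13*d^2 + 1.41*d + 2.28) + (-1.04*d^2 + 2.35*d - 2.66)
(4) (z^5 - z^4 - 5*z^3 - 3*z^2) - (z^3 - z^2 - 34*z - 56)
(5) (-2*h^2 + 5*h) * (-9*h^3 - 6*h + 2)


(1) = v^5*y - 4*v^4*y^2 + v^4*y - 5*v^3*y^3 - 4*v^3*y^2 + 36*v^2*y^4 - 5*v^2*y^3 - 36*v*y^5 + 36*v*y^4 - 36*y^5
(2) = 5.77*b^3 - 2.6*b^2 + 2.1*b + 0.67
(3) = 1.47*d^5 + 0.67*d^4 + 0.35*d^3 - 4.17*d^2 + 3.76*d - 0.38
(4) = z^5 - z^4 - 6*z^3 - 2*z^2 + 34*z + 56
(5) = 18*h^5 - 45*h^4 + 12*h^3 - 34*h^2 + 10*h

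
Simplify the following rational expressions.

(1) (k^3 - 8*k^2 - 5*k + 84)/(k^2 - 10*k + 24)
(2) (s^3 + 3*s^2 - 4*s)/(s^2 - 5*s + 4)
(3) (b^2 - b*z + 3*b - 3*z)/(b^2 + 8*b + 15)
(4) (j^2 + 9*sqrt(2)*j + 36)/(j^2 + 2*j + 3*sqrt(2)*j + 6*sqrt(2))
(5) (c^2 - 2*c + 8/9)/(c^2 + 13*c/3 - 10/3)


(1) = (k^2 - 4*k - 21)/(k - 6)
(2) = (s^2 + 4*s)/(s - 4)
(3) = (b - z)/(b + 5)
(4) = (j + 6*sqrt(2))/(j + 2)
(5) = (3*c - 4)/(3*c + 15)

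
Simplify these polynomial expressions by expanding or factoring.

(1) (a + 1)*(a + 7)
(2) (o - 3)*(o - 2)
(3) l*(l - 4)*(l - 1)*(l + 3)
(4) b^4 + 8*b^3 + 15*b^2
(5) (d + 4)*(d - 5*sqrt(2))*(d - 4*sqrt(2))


(1) = a^2 + 8*a + 7
(2) = o^2 - 5*o + 6
(3) = l^4 - 2*l^3 - 11*l^2 + 12*l
(4) = b^2*(b + 3)*(b + 5)
(5) = d^3 - 9*sqrt(2)*d^2 + 4*d^2 - 36*sqrt(2)*d + 40*d + 160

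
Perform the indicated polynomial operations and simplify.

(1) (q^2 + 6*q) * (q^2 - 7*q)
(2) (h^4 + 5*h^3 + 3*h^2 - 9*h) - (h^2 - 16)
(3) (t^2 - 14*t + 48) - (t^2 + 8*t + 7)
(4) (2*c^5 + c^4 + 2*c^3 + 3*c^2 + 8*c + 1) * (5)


(1) = q^4 - q^3 - 42*q^2
(2) = h^4 + 5*h^3 + 2*h^2 - 9*h + 16
(3) = 41 - 22*t
(4) = 10*c^5 + 5*c^4 + 10*c^3 + 15*c^2 + 40*c + 5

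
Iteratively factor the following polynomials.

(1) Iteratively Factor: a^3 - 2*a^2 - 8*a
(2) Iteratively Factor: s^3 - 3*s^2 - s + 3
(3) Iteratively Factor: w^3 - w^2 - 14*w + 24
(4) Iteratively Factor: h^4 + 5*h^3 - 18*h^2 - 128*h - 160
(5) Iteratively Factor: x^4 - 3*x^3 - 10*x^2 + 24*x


(1) = (a)*(a^2 - 2*a - 8) = a*(a - 4)*(a + 2)
(2) = (s - 3)*(s^2 - 1) = (s - 3)*(s - 1)*(s + 1)
(3) = (w - 3)*(w^2 + 2*w - 8) = (w - 3)*(w + 4)*(w - 2)
(4) = (h + 4)*(h^3 + h^2 - 22*h - 40) = (h - 5)*(h + 4)*(h^2 + 6*h + 8) = (h - 5)*(h + 2)*(h + 4)*(h + 4)
(5) = (x - 4)*(x^3 + x^2 - 6*x) = (x - 4)*(x + 3)*(x^2 - 2*x) = x*(x - 4)*(x + 3)*(x - 2)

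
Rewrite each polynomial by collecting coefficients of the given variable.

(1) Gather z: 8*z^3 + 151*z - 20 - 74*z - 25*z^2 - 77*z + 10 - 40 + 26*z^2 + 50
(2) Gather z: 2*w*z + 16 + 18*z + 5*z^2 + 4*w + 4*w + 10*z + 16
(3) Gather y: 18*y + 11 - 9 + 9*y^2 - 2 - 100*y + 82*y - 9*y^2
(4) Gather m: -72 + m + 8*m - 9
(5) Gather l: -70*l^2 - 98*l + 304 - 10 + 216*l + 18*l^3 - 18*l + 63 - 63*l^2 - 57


(1) = 8*z^3 + z^2
(2) = 8*w + 5*z^2 + z*(2*w + 28) + 32
(3) = 0
(4) = 9*m - 81
(5) = 18*l^3 - 133*l^2 + 100*l + 300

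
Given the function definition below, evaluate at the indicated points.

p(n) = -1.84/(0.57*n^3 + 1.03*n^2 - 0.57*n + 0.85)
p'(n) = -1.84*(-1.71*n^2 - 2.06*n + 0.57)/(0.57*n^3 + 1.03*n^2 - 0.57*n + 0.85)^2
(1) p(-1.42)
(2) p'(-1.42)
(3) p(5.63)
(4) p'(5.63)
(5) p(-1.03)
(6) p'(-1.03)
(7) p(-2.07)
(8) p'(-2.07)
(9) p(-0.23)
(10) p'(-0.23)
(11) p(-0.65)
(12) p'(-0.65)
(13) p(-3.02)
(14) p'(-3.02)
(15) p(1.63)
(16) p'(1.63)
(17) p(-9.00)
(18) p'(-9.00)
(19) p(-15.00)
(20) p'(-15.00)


(1) = -0.87
(2) = -0.02
(3) = -0.01
(4) = 0.01
(5) = -0.96
(6) = -0.44
(7) = -1.33
(8) = 2.38
(9) = -1.79
(10) = -1.66
(11) = -1.23
(12) = -0.97
(13) = 0.49
(14) = 1.16
(15) = -0.36
(16) = 0.51
(17) = 0.01
(18) = 0.00
(19) = 0.00
(20) = 0.00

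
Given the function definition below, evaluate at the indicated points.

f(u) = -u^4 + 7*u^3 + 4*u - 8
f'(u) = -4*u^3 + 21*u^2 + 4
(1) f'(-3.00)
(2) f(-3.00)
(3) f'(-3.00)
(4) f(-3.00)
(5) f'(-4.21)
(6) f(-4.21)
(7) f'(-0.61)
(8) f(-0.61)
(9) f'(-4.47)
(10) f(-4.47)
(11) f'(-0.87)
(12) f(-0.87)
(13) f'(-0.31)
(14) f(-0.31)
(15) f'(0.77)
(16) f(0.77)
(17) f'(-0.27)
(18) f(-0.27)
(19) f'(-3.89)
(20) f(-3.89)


(1) = 301.00
(2) = -290.00
(3) = 301.00
(4) = -290.00
(5) = 674.68
(6) = -861.31
(7) = 12.72
(8) = -12.17
(9) = 780.86
(10) = -1050.32
(11) = 22.53
(12) = -16.66
(13) = 6.14
(14) = -9.46
(15) = 14.62
(16) = -2.08
(17) = 5.61
(18) = -9.22
(19) = 557.23
(20) = -664.59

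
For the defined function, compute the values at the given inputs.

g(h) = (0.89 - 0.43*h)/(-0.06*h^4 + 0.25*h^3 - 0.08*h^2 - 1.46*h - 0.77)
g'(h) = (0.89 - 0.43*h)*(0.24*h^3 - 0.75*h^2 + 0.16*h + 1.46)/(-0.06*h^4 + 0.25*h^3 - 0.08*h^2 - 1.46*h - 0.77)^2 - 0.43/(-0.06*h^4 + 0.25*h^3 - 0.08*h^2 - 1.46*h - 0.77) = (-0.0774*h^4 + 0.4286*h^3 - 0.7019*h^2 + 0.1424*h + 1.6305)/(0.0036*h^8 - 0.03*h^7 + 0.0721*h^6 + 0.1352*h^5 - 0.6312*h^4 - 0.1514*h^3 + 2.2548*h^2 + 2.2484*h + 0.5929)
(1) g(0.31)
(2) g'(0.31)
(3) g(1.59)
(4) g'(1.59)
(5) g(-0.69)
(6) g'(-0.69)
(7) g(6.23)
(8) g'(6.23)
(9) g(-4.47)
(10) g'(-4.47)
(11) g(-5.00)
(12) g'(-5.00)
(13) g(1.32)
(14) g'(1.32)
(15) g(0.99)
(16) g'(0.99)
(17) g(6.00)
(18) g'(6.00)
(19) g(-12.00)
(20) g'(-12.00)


(1) = -0.62
(2) = 1.08
(3) = -0.08
(4) = 0.18
(5) = 11.46
(6) = 96.90
(7) = 0.04
(8) = -0.02
(9) = -0.07
(10) = -0.05
(11) = -0.05
(12) = -0.03
(13) = -0.13
(14) = 0.23
(15) = -0.22
(16) = 0.32
(17) = 0.05
(18) = -0.02
(19) = -0.00
(20) = -0.00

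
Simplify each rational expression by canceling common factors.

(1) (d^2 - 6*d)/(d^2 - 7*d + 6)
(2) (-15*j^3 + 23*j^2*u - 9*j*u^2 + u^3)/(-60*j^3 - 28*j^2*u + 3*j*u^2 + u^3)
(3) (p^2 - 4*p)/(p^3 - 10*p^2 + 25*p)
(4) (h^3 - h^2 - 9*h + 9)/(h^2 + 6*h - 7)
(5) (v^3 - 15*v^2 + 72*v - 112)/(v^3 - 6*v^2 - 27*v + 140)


(1) = d/(d - 1)
(2) = (3*j^2 - 4*j*u + u^2)/(12*j^2 + 8*j*u + u^2)
(3) = (p - 4)/(p^2 - 10*p + 25)
(4) = (h^2 - 9)/(h + 7)
(5) = (v - 4)/(v + 5)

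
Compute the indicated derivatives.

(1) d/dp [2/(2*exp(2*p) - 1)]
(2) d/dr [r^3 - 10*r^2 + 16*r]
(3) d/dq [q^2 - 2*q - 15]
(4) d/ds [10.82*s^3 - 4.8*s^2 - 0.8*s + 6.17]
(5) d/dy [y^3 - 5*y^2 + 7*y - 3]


(1) = -8*exp(2*p)/(2*exp(2*p) - 1)^2
(2) = 3*r^2 - 20*r + 16
(3) = 2*q - 2
(4) = 32.46*s^2 - 9.6*s - 0.8
(5) = 3*y^2 - 10*y + 7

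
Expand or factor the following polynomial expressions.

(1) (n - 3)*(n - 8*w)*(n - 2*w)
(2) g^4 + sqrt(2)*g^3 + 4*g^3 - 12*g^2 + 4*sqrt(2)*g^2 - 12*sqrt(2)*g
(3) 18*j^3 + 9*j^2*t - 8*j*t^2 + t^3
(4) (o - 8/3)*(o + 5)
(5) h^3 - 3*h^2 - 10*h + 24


(1) = n^3 - 10*n^2*w - 3*n^2 + 16*n*w^2 + 30*n*w - 48*w^2
(2) = g*(g - 2)*(g + 6)*(g + sqrt(2))
(3) = (-6*j + t)*(-3*j + t)*(j + t)
(4) = o^2 + 7*o/3 - 40/3
(5) = (h - 4)*(h - 2)*(h + 3)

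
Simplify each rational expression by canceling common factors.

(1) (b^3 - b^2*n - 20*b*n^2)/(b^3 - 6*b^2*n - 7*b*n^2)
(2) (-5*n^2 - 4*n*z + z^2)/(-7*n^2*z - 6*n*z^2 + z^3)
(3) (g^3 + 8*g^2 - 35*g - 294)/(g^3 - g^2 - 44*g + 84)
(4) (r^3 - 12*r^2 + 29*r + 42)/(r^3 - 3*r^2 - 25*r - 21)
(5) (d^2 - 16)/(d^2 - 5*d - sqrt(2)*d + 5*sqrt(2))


(1) = (b^2 - b*n - 20*n^2)/(b^2 - 6*b*n - 7*n^2)
(2) = (-5*n + z)/(-7*n*z + z^2)
(3) = (g + 7)/(g - 2)
(4) = (r - 6)/(r + 3)
(5) = (d^2 - 16)/(d^2 + d*(-5 - sqrt(2)) + 5*sqrt(2))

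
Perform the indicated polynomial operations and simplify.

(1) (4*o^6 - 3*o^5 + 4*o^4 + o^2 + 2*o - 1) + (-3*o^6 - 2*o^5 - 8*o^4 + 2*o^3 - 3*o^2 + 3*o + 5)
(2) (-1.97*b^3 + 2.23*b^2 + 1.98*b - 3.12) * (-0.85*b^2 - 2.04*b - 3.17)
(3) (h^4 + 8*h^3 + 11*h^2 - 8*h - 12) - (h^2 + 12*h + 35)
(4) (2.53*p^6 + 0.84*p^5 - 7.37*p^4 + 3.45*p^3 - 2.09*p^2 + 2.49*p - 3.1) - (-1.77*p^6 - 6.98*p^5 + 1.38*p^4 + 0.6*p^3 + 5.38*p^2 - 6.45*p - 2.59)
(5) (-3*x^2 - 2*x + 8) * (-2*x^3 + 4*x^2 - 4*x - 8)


(1) = o^6 - 5*o^5 - 4*o^4 + 2*o^3 - 2*o^2 + 5*o + 4
(2) = 1.6745*b^5 + 2.1233*b^4 + 0.0127*b^3 - 8.4563*b^2 + 0.0882*b + 9.8904
(3) = h^4 + 8*h^3 + 10*h^2 - 20*h - 47
(4) = 4.3*p^6 + 7.82*p^5 - 8.75*p^4 + 2.85*p^3 - 7.47*p^2 + 8.94*p - 0.51
(5) = 6*x^5 - 8*x^4 - 12*x^3 + 64*x^2 - 16*x - 64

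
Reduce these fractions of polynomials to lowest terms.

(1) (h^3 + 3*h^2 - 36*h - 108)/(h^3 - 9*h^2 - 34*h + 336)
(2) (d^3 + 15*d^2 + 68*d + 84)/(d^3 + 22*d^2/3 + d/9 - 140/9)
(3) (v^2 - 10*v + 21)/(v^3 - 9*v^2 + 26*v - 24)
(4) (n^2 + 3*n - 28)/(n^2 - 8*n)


(1) = (h^2 - 3*h - 18)/(h^2 - 15*h + 56)
(2) = (9*d^2 + 72*d + 108)/(9*d^2 + 3*d - 20)
(3) = (v - 7)/(v^2 - 6*v + 8)
(4) = (n^2 + 3*n - 28)/(n^2 - 8*n)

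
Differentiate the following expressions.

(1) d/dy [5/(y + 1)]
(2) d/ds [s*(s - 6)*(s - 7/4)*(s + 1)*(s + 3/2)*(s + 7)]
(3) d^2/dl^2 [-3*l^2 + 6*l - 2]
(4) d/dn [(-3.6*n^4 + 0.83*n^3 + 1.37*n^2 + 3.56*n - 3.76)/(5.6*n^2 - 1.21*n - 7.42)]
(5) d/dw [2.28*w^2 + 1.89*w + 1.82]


(1) = -5/(y + 1)^2
(2) = 6*s^5 + 35*s^4/4 - 353*s^3/2 - 111*s^2 + 945*s/4 + 441/4
(3) = -6
(4) = (-40.32*n^5 + 17.716*n^4 + 104.8394*n^3 - 40.0695*n^2 + 21.7812*n - 30.9648)/(31.36*n^4 - 13.552*n^3 - 81.6399*n^2 + 17.9564*n + 55.0564)
(5) = 4.56*w + 1.89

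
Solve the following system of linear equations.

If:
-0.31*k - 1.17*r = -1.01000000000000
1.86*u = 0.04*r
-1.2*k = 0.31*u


Then:
k = -0.00
r = 0.86
u = 0.02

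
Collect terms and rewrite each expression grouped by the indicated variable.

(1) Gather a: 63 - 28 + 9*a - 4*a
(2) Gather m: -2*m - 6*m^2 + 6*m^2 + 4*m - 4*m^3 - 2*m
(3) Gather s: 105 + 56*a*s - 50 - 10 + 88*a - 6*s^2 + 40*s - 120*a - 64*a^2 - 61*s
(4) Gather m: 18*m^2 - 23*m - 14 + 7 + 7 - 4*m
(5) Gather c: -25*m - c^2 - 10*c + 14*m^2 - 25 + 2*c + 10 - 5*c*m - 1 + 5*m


(1) = 5*a + 35
(2) = -4*m^3
(3) = -64*a^2 - 32*a - 6*s^2 + s*(56*a - 21) + 45
(4) = 18*m^2 - 27*m
(5) = -c^2 + c*(-5*m - 8) + 14*m^2 - 20*m - 16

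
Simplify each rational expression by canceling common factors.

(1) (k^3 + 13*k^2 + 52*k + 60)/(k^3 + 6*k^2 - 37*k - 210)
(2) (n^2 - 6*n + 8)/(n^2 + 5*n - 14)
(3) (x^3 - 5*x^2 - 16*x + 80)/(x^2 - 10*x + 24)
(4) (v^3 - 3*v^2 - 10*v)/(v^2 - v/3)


(1) = (k^2 + 8*k + 12)/(k^2 + k - 42)
(2) = (n - 4)/(n + 7)
(3) = (x^2 - x - 20)/(x - 6)
(4) = (3*v^2 - 9*v - 30)/(3*v - 1)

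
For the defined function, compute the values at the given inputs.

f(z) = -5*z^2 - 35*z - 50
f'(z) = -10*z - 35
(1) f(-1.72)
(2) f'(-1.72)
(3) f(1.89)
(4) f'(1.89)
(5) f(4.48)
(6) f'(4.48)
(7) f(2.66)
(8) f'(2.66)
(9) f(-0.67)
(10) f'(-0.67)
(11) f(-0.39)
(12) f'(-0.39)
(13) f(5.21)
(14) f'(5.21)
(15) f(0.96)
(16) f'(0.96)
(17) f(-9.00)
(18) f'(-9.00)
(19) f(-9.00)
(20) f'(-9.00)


(1) = -4.59
(2) = -17.80
(3) = -134.01
(4) = -53.90
(5) = -307.15
(6) = -79.80
(7) = -178.48
(8) = -61.60
(9) = -28.79
(10) = -28.30
(11) = -37.11
(12) = -31.10
(13) = -368.07
(14) = -87.10
(15) = -88.21
(16) = -44.60
(17) = -140.00
(18) = 55.00
(19) = -140.00
(20) = 55.00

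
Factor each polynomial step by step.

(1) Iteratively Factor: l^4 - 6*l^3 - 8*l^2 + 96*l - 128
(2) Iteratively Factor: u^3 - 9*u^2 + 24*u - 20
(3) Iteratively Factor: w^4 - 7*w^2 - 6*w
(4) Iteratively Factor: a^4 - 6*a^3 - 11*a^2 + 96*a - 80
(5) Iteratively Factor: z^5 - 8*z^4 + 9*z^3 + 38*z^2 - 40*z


(1) = (l - 2)*(l^3 - 4*l^2 - 16*l + 64) = (l - 2)*(l + 4)*(l^2 - 8*l + 16) = (l - 4)*(l - 2)*(l + 4)*(l - 4)
(2) = (u - 2)*(u^2 - 7*u + 10) = (u - 5)*(u - 2)*(u - 2)
(3) = (w - 3)*(w^3 + 3*w^2 + 2*w) = (w - 3)*(w + 2)*(w^2 + w) = w*(w - 3)*(w + 2)*(w + 1)
(4) = (a - 1)*(a^3 - 5*a^2 - 16*a + 80) = (a - 4)*(a - 1)*(a^2 - a - 20) = (a - 4)*(a - 1)*(a + 4)*(a - 5)
(5) = (z - 4)*(z^4 - 4*z^3 - 7*z^2 + 10*z) = (z - 4)*(z - 1)*(z^3 - 3*z^2 - 10*z) = (z - 4)*(z - 1)*(z + 2)*(z^2 - 5*z) = (z - 5)*(z - 4)*(z - 1)*(z + 2)*(z)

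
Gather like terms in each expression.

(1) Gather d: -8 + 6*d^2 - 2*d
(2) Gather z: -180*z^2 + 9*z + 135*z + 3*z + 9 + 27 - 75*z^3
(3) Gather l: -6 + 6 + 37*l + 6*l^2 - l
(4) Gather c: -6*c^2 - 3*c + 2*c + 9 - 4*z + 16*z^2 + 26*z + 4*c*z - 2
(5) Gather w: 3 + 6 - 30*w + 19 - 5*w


(1) = 6*d^2 - 2*d - 8
(2) = -75*z^3 - 180*z^2 + 147*z + 36
(3) = 6*l^2 + 36*l
(4) = -6*c^2 + c*(4*z - 1) + 16*z^2 + 22*z + 7
(5) = 28 - 35*w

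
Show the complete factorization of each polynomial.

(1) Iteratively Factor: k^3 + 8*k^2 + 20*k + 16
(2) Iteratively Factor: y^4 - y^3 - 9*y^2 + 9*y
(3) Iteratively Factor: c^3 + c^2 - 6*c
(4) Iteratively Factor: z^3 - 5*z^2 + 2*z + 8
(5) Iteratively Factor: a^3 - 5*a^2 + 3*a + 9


(1) = (k + 4)*(k^2 + 4*k + 4) = (k + 2)*(k + 4)*(k + 2)
(2) = (y - 3)*(y^3 + 2*y^2 - 3*y) = (y - 3)*(y + 3)*(y^2 - y) = y*(y - 3)*(y + 3)*(y - 1)
(3) = (c - 2)*(c^2 + 3*c) = c*(c - 2)*(c + 3)
(4) = (z - 2)*(z^2 - 3*z - 4) = (z - 4)*(z - 2)*(z + 1)
(5) = (a - 3)*(a^2 - 2*a - 3) = (a - 3)*(a + 1)*(a - 3)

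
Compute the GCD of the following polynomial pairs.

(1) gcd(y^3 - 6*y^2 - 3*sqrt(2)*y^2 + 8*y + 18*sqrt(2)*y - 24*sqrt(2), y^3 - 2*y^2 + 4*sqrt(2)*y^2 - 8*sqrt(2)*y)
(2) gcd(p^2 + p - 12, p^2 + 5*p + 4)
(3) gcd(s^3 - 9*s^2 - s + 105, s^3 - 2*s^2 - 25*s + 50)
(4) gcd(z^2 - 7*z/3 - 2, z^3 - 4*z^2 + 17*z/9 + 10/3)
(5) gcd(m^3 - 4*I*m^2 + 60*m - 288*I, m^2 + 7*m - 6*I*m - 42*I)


(1) = y - 2
(2) = gcd((p - 3)*(p + 4), (p + 1)*(p + 4)) = p + 4
(3) = s - 5
(4) = gcd((z - 3)*(z + 2/3), (z - 3)*(z - 5/3)*(z + 2/3)) = z^2 - 7*z/3 - 2
(5) = gcd((m - 6*I)^2*(m + 8*I), (m + 7)*(m - 6*I)) = m - 6*I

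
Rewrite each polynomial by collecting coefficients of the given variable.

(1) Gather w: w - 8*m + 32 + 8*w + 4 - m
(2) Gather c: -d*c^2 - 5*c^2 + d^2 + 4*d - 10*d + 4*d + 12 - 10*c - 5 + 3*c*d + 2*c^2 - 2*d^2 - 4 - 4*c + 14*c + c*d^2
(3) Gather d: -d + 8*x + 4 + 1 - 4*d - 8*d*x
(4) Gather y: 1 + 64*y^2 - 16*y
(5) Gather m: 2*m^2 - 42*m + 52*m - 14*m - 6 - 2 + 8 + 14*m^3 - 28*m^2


(1) = -9*m + 9*w + 36
(2) = c^2*(-d - 3) + c*(d^2 + 3*d) - d^2 - 2*d + 3
(3) = d*(-8*x - 5) + 8*x + 5
(4) = 64*y^2 - 16*y + 1
(5) = 14*m^3 - 26*m^2 - 4*m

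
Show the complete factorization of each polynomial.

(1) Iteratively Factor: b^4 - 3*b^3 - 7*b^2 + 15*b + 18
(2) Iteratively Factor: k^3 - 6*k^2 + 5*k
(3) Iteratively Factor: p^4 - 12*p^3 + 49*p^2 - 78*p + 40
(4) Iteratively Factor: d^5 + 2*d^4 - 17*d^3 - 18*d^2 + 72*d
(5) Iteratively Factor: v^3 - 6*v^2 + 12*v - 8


(1) = (b - 3)*(b^3 - 7*b - 6) = (b - 3)^2*(b^2 + 3*b + 2) = (b - 3)^2*(b + 1)*(b + 2)
(2) = (k - 5)*(k^2 - k) = (k - 5)*(k - 1)*(k)
(3) = (p - 5)*(p^3 - 7*p^2 + 14*p - 8) = (p - 5)*(p - 1)*(p^2 - 6*p + 8) = (p - 5)*(p - 2)*(p - 1)*(p - 4)
(4) = (d)*(d^4 + 2*d^3 - 17*d^2 - 18*d + 72) = d*(d + 3)*(d^3 - d^2 - 14*d + 24) = d*(d + 3)*(d + 4)*(d^2 - 5*d + 6) = d*(d - 2)*(d + 3)*(d + 4)*(d - 3)
(5) = (v - 2)*(v^2 - 4*v + 4) = (v - 2)^2*(v - 2)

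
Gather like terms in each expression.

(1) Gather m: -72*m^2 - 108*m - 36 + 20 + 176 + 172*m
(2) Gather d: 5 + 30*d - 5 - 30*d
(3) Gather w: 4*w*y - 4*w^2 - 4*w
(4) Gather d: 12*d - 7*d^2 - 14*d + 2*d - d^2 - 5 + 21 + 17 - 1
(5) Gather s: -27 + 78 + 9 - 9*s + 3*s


(1) = -72*m^2 + 64*m + 160
(2) = 0
(3) = -4*w^2 + w*(4*y - 4)
(4) = 32 - 8*d^2
(5) = 60 - 6*s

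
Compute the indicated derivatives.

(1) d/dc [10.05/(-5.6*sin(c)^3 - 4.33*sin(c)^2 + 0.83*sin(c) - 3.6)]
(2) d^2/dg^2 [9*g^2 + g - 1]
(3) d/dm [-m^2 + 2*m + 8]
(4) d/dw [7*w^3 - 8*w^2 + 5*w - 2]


(1) = (168.84*sin(c)^2 + 87.033*sin(c) - 8.3415)*cos(c)/(5.6*sin(c)^3 + 4.33*sin(c)^2 - 0.83*sin(c) + 3.6)^2
(2) = 18
(3) = 2 - 2*m
(4) = 21*w^2 - 16*w + 5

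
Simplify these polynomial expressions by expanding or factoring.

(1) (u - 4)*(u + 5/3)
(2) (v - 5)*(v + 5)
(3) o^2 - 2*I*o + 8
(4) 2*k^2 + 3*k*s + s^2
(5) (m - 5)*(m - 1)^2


(1) = u^2 - 7*u/3 - 20/3
(2) = v^2 - 25
(3) = (o - 4*I)*(o + 2*I)
(4) = (k + s)*(2*k + s)
(5) = m^3 - 7*m^2 + 11*m - 5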